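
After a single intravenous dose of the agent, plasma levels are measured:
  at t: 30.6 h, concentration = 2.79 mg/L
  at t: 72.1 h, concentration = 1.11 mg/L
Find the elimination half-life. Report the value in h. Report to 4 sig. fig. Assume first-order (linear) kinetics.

k = ln(C₁/C₂) / (t₂ − t₁) = ln(2.79/1.11) / (72.1 − 30.6)
  = 0.9217 / 41.50 = 0.02221 h⁻¹
t½ = ln2 / k = 0.693147 / 0.02221 = 31.21 h

31.21 h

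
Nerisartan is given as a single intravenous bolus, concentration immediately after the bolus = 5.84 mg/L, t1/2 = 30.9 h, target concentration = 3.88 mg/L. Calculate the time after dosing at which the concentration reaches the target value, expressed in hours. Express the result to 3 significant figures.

18.2 h

k = ln2 / t½ = 0.693147 / 30.9 = 0.02243 h⁻¹
t = ln(C₀ / C) / k = ln(5.840 / 3.88) / 0.02243
  = ln(1.505) / 0.02243 = 0.4088 / 0.02243 = 18.23 h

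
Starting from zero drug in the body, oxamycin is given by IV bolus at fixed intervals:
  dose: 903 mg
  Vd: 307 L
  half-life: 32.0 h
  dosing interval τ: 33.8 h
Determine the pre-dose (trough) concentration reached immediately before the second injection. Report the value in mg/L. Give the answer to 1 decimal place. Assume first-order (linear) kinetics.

C₀ per dose = Dose / Vd = 903 / 307 = 2.941 mg/L
k = ln2 / t½ = 0.693147 / 32.0 = 0.02166 h⁻¹
Fraction remaining after one interval: r = e^(−kτ) = e^(−0.02166 × 33.8) = 0.4809
Before dose 2, 1 dose has been given (aged 1τ).
C_trough = C₀ × r = 2.941 × 0.4809 = 1.414 mg/L

1.4 mg/L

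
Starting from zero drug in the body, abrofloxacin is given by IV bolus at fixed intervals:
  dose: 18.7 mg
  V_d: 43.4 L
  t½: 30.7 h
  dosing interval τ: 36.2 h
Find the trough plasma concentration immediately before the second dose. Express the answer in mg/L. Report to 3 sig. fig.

C₀ per dose = Dose / Vd = 18.7 / 43.4 = 0.4309 mg/L
k = ln2 / t½ = 0.693147 / 30.7 = 0.02258 h⁻¹
Fraction remaining after one interval: r = e^(−kτ) = e^(−0.02258 × 36.2) = 0.4416
Before dose 2, 1 dose has been given (aged 1τ).
C_trough = C₀ × r = 0.4309 × 0.4416 = 0.1903 mg/L

0.190 mg/L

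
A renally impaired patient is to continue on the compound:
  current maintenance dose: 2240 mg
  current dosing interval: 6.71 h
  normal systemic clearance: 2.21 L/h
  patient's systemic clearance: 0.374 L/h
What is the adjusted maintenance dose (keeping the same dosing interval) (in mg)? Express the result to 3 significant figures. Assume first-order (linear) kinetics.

To keep the same average steady-state level, dosing rate must scale with clearance.
CL ratio = 0.374 / 2.21 = 0.1692
New dose (same interval) = 2240 × 0.1692 = 379.0 mg

379 mg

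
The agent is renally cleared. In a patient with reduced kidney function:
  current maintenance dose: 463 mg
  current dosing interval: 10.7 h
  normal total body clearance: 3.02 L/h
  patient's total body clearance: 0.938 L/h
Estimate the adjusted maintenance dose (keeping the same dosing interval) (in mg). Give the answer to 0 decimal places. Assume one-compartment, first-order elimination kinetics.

To keep the same average steady-state level, dosing rate must scale with clearance.
CL ratio = 0.938 / 3.02 = 0.3106
New dose (same interval) = 463 × 0.3106 = 143.8 mg

144 mg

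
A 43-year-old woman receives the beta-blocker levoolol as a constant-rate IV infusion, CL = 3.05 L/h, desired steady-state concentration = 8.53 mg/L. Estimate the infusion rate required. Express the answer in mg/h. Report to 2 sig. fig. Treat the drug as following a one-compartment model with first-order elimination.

26 mg/h

At steady state, infusion rate R₀ = Css × CL = 8.53 × 3.050 = 26.02 mg/h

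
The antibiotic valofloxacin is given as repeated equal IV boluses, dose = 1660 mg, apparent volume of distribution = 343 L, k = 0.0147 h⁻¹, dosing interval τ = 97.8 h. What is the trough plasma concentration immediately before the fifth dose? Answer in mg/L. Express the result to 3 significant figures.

1.50 mg/L

C₀ per dose = Dose / Vd = 1660 / 343 = 4.840 mg/L
Fraction remaining after one interval: r = e^(−kτ) = e^(−0.01470 × 97.8) = 0.2375
Before dose 5, 4 doses have been given (aged 1τ, 2τ, 3τ, 4τ).
C_trough = C₀ × (r + r² + … + r^4) = C₀ × r(1−r^4)/(1−r)
        = 4.840 × 0.2375 × (1 − 0.003182) / (1 − 0.2375) = 1.503 mg/L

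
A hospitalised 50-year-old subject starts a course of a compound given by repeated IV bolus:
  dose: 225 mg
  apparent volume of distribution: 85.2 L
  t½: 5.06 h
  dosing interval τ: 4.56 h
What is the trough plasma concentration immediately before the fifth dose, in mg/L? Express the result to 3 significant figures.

2.79 mg/L

C₀ per dose = Dose / Vd = 225 / 85.2 = 2.641 mg/L
k = ln2 / t½ = 0.693147 / 5.06 = 0.1370 h⁻¹
Fraction remaining after one interval: r = e^(−kτ) = e^(−0.1370 × 4.56) = 0.5354
Before dose 5, 4 doses have been given (aged 1τ, 2τ, 3τ, 4τ).
C_trough = C₀ × (r + r² + … + r^4) = C₀ × r(1−r^4)/(1−r)
        = 2.641 × 0.5354 × (1 − 0.08217) / (1 − 0.5354) = 2.793 mg/L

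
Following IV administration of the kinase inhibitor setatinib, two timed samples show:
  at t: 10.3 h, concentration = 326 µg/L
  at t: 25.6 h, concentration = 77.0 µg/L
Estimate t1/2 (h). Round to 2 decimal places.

k = ln(C₁/C₂) / (t₂ − t₁) = ln(326/77.0) / (25.6 − 10.3)
  = 1.443 / 15.30 = 0.09431 h⁻¹
t½ = ln2 / k = 0.693147 / 0.09431 = 7.350 h

7.35 h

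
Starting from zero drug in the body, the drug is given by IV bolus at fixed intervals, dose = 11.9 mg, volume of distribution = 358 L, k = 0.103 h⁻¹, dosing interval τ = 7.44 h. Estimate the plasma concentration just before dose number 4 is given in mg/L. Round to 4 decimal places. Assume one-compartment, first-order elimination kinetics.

C₀ per dose = Dose / Vd = 11.9 / 358 = 0.03324 mg/L
Fraction remaining after one interval: r = e^(−kτ) = e^(−0.1030 × 7.44) = 0.4647
Before dose 4, 3 doses have been given (aged 1τ, 2τ, 3τ).
C_trough = C₀ × (r + r² + … + r^3) = C₀ × r(1−r^3)/(1−r)
        = 0.03324 × 0.4647 × (1 − 0.1004) / (1 − 0.4647) = 0.02596 mg/L

0.0260 mg/L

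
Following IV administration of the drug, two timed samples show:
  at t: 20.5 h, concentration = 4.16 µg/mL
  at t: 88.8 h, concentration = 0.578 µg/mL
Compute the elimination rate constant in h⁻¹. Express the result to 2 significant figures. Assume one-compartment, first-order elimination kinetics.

0.029 h⁻¹

k = ln(C₁/C₂) / (t₂ − t₁) = ln(4.16/0.578) / (88.8 − 20.5)
  = 1.974 / 68.30 = 0.02890 h⁻¹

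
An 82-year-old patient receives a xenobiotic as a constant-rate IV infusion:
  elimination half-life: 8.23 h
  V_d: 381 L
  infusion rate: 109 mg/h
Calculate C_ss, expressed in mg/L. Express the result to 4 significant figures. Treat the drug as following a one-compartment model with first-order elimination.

k = ln2 / t½ = 0.693147 / 8.23 = 0.08422 h⁻¹
CL = k × Vd = 0.08422 × 381 = 32.09 L/h
At steady state Css = R₀ / CL = 109 / 32.09 = 3.397 mg/L

3.397 mg/L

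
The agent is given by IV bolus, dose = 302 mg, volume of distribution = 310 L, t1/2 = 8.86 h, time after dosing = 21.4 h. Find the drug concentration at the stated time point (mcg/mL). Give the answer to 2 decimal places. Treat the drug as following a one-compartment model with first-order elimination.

C₀ = Dose / Vd = 302.0 / 310 = 0.9742 mg/L
k = ln2 / t½ = 0.693147 / 8.86 = 0.07823 h⁻¹
C = C₀ · e^(−k·t) = 0.9742 × e^(−0.07823 × 21.4)
  = 0.9742 × 0.1875 = 0.1827 mg/L
(0.1827 mg/L = 0.1827 mcg/mL)

0.18 mcg/mL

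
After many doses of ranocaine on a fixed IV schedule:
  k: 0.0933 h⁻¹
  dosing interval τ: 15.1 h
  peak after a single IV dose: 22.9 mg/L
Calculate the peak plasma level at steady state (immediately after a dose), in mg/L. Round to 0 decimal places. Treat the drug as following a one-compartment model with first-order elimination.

e^(−kτ) = e^(−0.09330 × 15.1) = 0.2444
Accumulation ratio R = 1 / (1 − e^(−kτ)) = 1 / (1 − 0.2444) = 1.323
Steady-state peak = C₀ × R = 22.9 × 1.323 = 30.30 mg/L

30 mg/L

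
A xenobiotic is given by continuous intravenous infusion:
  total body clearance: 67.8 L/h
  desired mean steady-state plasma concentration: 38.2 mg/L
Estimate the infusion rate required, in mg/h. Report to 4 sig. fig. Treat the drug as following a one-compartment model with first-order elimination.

2590 mg/h

At steady state, infusion rate R₀ = Css × CL = 38.2 × 67.80 = 2590 mg/h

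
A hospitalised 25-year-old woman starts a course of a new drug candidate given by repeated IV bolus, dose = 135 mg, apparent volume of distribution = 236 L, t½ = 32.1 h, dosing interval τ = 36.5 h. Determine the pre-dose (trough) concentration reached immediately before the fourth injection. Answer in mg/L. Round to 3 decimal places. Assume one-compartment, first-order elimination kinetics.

C₀ per dose = Dose / Vd = 135 / 236 = 0.5720 mg/L
k = ln2 / t½ = 0.693147 / 32.1 = 0.02159 h⁻¹
Fraction remaining after one interval: r = e^(−kτ) = e^(−0.02159 × 36.5) = 0.4547
Before dose 4, 3 doses have been given (aged 1τ, 2τ, 3τ).
C_trough = C₀ × (r + r² + … + r^3) = C₀ × r(1−r^3)/(1−r)
        = 0.5720 × 0.4547 × (1 − 0.09401) / (1 − 0.4547) = 0.4321 mg/L

0.432 mg/L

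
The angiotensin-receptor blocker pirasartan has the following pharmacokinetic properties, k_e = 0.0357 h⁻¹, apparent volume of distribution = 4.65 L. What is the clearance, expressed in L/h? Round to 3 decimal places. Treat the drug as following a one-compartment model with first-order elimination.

0.166 L/h

CL = k × Vd = 0.0357 × 4.65 = 0.1660 L/h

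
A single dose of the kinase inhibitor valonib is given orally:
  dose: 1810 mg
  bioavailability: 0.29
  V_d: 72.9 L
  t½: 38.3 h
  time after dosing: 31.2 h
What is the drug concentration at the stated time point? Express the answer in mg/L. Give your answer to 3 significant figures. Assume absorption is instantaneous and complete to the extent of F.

4.09 mg/L

Amount reaching circulation = F × Dose = 0.29 × 1810 = 524.9 mg
C₀ = F·Dose / Vd = 524.9 / 72.9 = 7.200 mg/L
k = ln2 / t½ = 0.693147 / 38.3 = 0.01810 h⁻¹
C = C₀ · e^(−k·t) = 7.200 × e^(−0.01810 × 31.2)
  = 7.200 × 0.5685 = 4.093 mg/L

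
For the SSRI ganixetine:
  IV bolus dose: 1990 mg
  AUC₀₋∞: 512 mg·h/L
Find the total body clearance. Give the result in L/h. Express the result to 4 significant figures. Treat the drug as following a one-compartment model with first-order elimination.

CL = Dose / AUC = 1990 / 512 = 3.887 L/h

3.887 L/h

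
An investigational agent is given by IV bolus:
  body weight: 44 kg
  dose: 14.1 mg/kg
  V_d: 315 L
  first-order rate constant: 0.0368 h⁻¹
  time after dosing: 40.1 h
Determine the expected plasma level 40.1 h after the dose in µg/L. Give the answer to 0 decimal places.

Total dose = 14.1 × 44 = 620.4 mg
C₀ = Dose / Vd = 620.4 / 315 = 1.970 mg/L
C = C₀ · e^(−k·t) = 1.970 × e^(−0.03680 × 40.1)
  = 1.970 × 0.2286 = 0.4503 mg/L
Convert: 0.4503 mg/L × 1000 = 450.3 µg/L

450 µg/L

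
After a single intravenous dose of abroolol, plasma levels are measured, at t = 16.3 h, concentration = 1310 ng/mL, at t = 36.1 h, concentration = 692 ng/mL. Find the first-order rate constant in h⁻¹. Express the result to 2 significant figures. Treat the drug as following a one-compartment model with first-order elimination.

k = ln(C₁/C₂) / (t₂ − t₁) = ln(1310/692) / (36.1 − 16.3)
  = 0.6382 / 19.80 = 0.03223 h⁻¹

0.032 h⁻¹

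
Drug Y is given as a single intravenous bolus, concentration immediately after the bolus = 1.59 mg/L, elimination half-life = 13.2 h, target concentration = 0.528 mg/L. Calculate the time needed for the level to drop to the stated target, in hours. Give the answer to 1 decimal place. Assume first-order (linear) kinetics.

k = ln2 / t½ = 0.693147 / 13.2 = 0.05251 h⁻¹
t = ln(C₀ / C) / k = ln(1.590 / 0.528) / 0.05251
  = ln(3.011) / 0.05251 = 1.102 / 0.05251 = 20.99 h

21.0 h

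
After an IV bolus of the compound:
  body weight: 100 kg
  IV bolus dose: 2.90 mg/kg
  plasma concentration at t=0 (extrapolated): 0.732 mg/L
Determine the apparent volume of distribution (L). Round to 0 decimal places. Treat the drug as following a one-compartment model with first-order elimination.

Dose = 2.90 × 100 = 290.0 mg
Vd = Dose / C₀ = 290.0 / 0.732 = 396.2 L

396 L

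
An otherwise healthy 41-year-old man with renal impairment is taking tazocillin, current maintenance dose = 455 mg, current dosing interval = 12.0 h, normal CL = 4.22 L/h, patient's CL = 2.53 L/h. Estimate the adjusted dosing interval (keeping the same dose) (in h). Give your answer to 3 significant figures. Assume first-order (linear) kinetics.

To keep the same average steady-state level, dosing rate must scale with clearance.
CL ratio = 2.53 / 4.22 = 0.5995
New interval (same dose) = 12.0 / 0.5995 = 20.02 h

20.0 h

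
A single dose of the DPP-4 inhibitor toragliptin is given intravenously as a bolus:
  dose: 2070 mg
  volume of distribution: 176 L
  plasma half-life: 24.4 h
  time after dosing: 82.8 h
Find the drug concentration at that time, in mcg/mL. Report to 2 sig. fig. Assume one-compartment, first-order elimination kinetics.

1.1 mcg/mL

C₀ = Dose / Vd = 2070 / 176 = 11.76 mg/L
k = ln2 / t½ = 0.693147 / 24.4 = 0.02841 h⁻¹
C = C₀ · e^(−k·t) = 11.76 × e^(−0.02841 × 82.8)
  = 11.76 × 0.09515 = 1.119 mg/L
(1.119 mg/L = 1.119 mcg/mL)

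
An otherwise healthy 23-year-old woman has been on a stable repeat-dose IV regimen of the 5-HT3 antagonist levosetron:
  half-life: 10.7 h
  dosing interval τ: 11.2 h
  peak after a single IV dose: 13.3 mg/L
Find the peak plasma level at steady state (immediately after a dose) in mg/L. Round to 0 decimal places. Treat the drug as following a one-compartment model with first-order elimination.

k = ln2 / t½ = 0.693147 / 10.7 = 0.06478 h⁻¹
e^(−kτ) = e^(−0.06478 × 11.2) = 0.4841
Accumulation ratio R = 1 / (1 − e^(−kτ)) = 1 / (1 − 0.4841) = 1.938
Steady-state peak = C₀ × R = 13.3 × 1.938 = 25.78 mg/L

26 mg/L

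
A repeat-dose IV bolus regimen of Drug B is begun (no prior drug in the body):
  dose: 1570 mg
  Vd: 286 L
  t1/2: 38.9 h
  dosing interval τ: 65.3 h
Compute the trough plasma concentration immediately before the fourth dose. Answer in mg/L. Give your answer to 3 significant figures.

C₀ per dose = Dose / Vd = 1570 / 286 = 5.490 mg/L
k = ln2 / t½ = 0.693147 / 38.9 = 0.01782 h⁻¹
Fraction remaining after one interval: r = e^(−kτ) = e^(−0.01782 × 65.3) = 0.3123
Before dose 4, 3 doses have been given (aged 1τ, 2τ, 3τ).
C_trough = C₀ × (r + r² + … + r^3) = C₀ × r(1−r^3)/(1−r)
        = 5.490 × 0.3123 × (1 − 0.03046) / (1 − 0.3123) = 2.417 mg/L

2.42 mg/L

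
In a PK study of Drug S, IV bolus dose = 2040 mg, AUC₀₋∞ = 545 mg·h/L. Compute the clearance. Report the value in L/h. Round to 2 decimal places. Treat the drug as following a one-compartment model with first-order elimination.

3.74 L/h

CL = Dose / AUC = 2040 / 545 = 3.743 L/h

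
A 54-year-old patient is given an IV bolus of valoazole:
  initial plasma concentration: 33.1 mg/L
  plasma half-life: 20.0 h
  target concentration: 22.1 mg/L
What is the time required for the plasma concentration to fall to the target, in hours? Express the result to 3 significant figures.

11.7 h

k = ln2 / t½ = 0.693147 / 20.0 = 0.03466 h⁻¹
t = ln(C₀ / C) / k = ln(33.10 / 22.1) / 0.03466
  = ln(1.498) / 0.03466 = 0.4041 / 0.03466 = 11.66 h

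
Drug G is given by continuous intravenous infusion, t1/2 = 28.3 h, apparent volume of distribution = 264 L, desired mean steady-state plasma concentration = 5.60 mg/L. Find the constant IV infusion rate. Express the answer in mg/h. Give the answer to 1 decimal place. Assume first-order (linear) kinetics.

k = ln2 / t½ = 0.693147 / 28.3 = 0.02449 h⁻¹
CL = k × Vd = 0.02449 × 264 = 6.465 L/h
At steady state, infusion rate R₀ = Css × CL = 5.60 × 6.465 = 36.20 mg/h

36.2 mg/h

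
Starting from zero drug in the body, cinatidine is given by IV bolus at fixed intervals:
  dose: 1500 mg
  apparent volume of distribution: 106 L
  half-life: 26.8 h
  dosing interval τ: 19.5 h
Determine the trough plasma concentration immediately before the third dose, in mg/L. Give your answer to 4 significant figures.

C₀ per dose = Dose / Vd = 1500 / 106 = 14.15 mg/L
k = ln2 / t½ = 0.693147 / 26.8 = 0.02586 h⁻¹
Fraction remaining after one interval: r = e^(−kτ) = e^(−0.02586 × 19.5) = 0.6039
Before dose 3, 2 doses have been given (aged 1τ, 2τ).
C_trough = C₀ × (r + r²) = 14.15 × (0.6039 + 0.3647) = 13.71 mg/L

13.71 mg/L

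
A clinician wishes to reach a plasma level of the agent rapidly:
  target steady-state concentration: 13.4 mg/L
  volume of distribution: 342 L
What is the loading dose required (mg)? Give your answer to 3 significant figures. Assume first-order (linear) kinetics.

4580 mg

LD = Css × Vd = 13.4 × 342 = 4583 mg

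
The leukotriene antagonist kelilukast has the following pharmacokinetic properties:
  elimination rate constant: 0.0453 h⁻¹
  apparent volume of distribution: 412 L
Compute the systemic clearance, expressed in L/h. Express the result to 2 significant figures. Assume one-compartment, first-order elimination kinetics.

CL = k × Vd = 0.0453 × 412 = 18.66 L/h

19 L/h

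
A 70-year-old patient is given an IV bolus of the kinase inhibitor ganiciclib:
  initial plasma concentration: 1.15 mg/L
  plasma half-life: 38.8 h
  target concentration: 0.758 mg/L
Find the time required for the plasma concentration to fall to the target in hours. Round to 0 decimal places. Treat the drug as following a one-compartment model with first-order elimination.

k = ln2 / t½ = 0.693147 / 38.8 = 0.01786 h⁻¹
t = ln(C₀ / C) / k = ln(1.150 / 0.758) / 0.01786
  = ln(1.517) / 0.01786 = 0.4167 / 0.01786 = 23.33 h

23 h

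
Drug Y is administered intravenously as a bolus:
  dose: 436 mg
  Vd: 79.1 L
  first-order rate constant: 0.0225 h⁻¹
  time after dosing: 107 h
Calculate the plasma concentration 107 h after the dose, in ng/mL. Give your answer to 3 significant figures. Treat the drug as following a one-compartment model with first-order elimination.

C₀ = Dose / Vd = 436.0 / 79.1 = 5.512 mg/L
C = C₀ · e^(−k·t) = 5.512 × e^(−0.02250 × 107)
  = 5.512 × 0.09004 = 0.4963 mg/L
Convert: 0.4963 mg/L × 1000 = 496.3 ng/mL

496 ng/mL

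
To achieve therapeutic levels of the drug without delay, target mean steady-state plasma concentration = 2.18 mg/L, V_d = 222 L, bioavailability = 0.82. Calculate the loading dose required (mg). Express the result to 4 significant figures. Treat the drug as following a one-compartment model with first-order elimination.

590.2 mg

LD = Css × Vd / F = 2.18 × 222 / 0.82 = 590.2 mg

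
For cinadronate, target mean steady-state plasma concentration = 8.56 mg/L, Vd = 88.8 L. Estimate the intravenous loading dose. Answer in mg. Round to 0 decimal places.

LD = Css × Vd = 8.56 × 88.8 = 760.1 mg

760 mg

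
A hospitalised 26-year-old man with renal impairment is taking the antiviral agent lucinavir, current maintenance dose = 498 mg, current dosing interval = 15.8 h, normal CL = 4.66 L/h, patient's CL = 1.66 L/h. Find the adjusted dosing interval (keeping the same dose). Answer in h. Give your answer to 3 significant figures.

44.4 h

To keep the same average steady-state level, dosing rate must scale with clearance.
CL ratio = 1.66 / 4.66 = 0.3562
New interval (same dose) = 15.8 / 0.3562 = 44.36 h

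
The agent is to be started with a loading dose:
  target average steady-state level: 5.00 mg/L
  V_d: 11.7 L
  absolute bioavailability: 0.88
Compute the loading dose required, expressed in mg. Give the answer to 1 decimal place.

LD = Css × Vd / F = 5.00 × 11.7 / 0.88 = 66.48 mg

66.5 mg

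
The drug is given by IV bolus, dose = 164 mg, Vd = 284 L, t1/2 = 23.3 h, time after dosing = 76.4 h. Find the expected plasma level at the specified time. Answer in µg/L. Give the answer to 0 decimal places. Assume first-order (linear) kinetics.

C₀ = Dose / Vd = 164.0 / 284 = 0.5775 mg/L
k = ln2 / t½ = 0.693147 / 23.3 = 0.02975 h⁻¹
C = C₀ · e^(−k·t) = 0.5775 × e^(−0.02975 × 76.4)
  = 0.5775 × 0.1030 = 0.05948 mg/L
Convert: 0.05948 mg/L × 1000 = 59.48 µg/L

59 µg/L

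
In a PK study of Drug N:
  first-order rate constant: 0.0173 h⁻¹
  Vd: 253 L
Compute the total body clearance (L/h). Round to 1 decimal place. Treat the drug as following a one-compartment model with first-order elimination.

CL = k × Vd = 0.0173 × 253 = 4.377 L/h

4.4 L/h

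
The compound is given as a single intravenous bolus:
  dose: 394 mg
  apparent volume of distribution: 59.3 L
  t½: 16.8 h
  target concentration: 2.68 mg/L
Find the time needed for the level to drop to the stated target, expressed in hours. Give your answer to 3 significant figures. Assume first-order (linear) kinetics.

22.0 h

C₀ = Dose / Vd = 394.0 / 59.3 = 6.644 mg/L
k = ln2 / t½ = 0.693147 / 16.8 = 0.04126 h⁻¹
t = ln(C₀ / C) / k = ln(6.644 / 2.68) / 0.04126
  = ln(2.479) / 0.04126 = 0.9079 / 0.04126 = 22.00 h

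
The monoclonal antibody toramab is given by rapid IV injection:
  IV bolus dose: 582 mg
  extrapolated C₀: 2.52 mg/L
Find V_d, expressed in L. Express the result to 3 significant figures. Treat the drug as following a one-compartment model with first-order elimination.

Vd = Dose / C₀ = 582.0 / 2.52 = 231.0 L

231 L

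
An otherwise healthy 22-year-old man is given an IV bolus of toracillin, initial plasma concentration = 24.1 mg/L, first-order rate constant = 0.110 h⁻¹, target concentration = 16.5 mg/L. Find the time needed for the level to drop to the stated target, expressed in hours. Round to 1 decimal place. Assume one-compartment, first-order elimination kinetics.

3.4 h

t = ln(C₀ / C) / k = ln(24.10 / 16.5) / 0.1100
  = ln(1.461) / 0.1100 = 0.3791 / 0.1100 = 3.446 h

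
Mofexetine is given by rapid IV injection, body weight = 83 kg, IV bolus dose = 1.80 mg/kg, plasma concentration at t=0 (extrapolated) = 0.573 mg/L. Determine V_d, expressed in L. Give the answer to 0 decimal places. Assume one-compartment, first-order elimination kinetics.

261 L

Dose = 1.80 × 83 = 149.4 mg
Vd = Dose / C₀ = 149.4 / 0.573 = 260.7 L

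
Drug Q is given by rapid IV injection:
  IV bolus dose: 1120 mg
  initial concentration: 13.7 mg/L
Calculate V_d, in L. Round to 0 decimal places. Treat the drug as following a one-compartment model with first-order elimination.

82 L

Vd = Dose / C₀ = 1120 / 13.7 = 81.75 L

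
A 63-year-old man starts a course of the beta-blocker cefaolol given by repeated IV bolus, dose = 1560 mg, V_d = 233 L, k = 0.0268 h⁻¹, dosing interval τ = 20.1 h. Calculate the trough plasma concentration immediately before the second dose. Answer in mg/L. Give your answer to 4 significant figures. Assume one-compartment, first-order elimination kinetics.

C₀ per dose = Dose / Vd = 1560 / 233 = 6.695 mg/L
Fraction remaining after one interval: r = e^(−kτ) = e^(−0.02680 × 20.1) = 0.5835
Before dose 2, 1 dose has been given (aged 1τ).
C_trough = C₀ × r = 6.695 × 0.5835 = 3.907 mg/L

3.907 mg/L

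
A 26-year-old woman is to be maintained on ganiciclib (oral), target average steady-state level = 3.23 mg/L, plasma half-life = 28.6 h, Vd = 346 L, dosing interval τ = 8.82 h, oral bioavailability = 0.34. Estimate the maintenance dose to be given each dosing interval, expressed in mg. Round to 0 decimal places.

k = ln2 / t½ = 0.693147 / 28.6 = 0.02424 h⁻¹
CL = k × Vd = 0.02424 × 346 = 8.387 L/h
At steady state, F × (Dose/τ) = Css × CL.
Dose = Css × CL × τ / F = 3.23 × 8.387 × 8.82 / 0.34 = 702.7 mg

703 mg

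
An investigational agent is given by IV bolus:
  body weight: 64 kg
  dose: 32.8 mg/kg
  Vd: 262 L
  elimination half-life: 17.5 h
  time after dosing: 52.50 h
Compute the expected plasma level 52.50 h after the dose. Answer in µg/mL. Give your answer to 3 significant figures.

1.00 µg/mL

Total dose = 32.8 × 64 = 2099 mg
C₀ = Dose / Vd = 2099 / 262 = 8.011 mg/L
k = ln2 / t½ = 0.693147 / 17.5 = 0.03961 h⁻¹
t / t½ = 52.50 / 17.5 = 3 half-lives
C = C₀ × (1/2)^3 = 8.011 × 0.1250 = 1.001 mg/L
(1.001 mg/L = 1.001 µg/mL)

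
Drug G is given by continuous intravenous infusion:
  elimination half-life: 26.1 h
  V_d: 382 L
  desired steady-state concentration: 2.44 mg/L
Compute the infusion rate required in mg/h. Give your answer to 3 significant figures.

k = ln2 / t½ = 0.693147 / 26.1 = 0.02656 h⁻¹
CL = k × Vd = 0.02656 × 382 = 10.15 L/h
At steady state, infusion rate R₀ = Css × CL = 2.44 × 10.15 = 24.77 mg/h

24.8 mg/h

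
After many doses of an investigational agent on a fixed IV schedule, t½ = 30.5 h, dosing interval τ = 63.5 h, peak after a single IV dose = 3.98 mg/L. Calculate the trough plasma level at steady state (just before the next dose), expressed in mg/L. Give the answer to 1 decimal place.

1.2 mg/L

k = ln2 / t½ = 0.693147 / 30.5 = 0.02273 h⁻¹
e^(−kτ) = e^(−0.02273 × 63.5) = 0.2361
Accumulation ratio R = 1 / (1 − e^(−kτ)) = 1 / (1 − 0.2361) = 1.309
Steady-state trough = C₀ × R × e^(−kτ) = 3.98 × 1.309 × 0.2361 = 1.230 mg/L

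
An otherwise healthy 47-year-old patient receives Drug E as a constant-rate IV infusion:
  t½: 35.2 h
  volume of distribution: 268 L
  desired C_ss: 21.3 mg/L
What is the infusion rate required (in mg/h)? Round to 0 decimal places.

112 mg/h

k = ln2 / t½ = 0.693147 / 35.2 = 0.01969 h⁻¹
CL = k × Vd = 0.01969 × 268 = 5.277 L/h
At steady state, infusion rate R₀ = Css × CL = 21.3 × 5.277 = 112.4 mg/h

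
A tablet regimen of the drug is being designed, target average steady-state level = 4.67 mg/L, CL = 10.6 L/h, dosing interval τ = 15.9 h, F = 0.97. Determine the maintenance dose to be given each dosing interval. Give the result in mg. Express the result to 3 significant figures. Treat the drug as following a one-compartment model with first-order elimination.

811 mg

At steady state, F × (Dose/τ) = Css × CL.
Dose = Css × CL × τ / F = 4.67 × 10.60 × 15.9 / 0.97 = 811.4 mg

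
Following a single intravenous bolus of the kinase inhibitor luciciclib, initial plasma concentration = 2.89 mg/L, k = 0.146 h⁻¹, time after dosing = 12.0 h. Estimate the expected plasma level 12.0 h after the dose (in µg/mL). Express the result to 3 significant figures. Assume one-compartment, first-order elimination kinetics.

0.501 µg/mL

C = C₀ · e^(−k·t) = 2.890 × e^(−0.1460 × 12.0)
  = 2.890 × 0.1734 = 0.5011 mg/L
(0.5011 mg/L = 0.5011 µg/mL)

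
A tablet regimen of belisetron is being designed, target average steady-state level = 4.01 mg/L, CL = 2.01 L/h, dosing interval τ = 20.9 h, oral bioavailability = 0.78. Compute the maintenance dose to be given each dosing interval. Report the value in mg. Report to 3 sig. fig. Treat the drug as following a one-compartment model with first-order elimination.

At steady state, F × (Dose/τ) = Css × CL.
Dose = Css × CL × τ / F = 4.01 × 2.010 × 20.9 / 0.78 = 216.0 mg

216 mg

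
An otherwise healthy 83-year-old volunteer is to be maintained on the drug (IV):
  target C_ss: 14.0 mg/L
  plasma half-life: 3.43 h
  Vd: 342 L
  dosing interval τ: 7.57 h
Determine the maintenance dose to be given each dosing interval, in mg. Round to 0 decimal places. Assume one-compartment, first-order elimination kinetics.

k = ln2 / t½ = 0.693147 / 3.43 = 0.2021 h⁻¹
CL = k × Vd = 0.2021 × 342 = 69.12 L/h
At steady state, Dose/τ = Css × CL.
Dose = Css × CL × τ = 14.0 × 69.12 × 7.57 = 7325 mg

7325 mg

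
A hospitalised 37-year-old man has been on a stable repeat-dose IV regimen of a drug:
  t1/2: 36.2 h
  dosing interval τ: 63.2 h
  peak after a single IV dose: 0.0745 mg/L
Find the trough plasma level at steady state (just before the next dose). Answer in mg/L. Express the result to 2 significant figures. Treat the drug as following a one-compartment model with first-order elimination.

k = ln2 / t½ = 0.693147 / 36.2 = 0.01915 h⁻¹
e^(−kτ) = e^(−0.01915 × 63.2) = 0.2981
Accumulation ratio R = 1 / (1 − e^(−kτ)) = 1 / (1 − 0.2981) = 1.425
Steady-state trough = C₀ × R × e^(−kτ) = 0.0745 × 1.425 × 0.2981 = 0.03165 mg/L

0.032 mg/L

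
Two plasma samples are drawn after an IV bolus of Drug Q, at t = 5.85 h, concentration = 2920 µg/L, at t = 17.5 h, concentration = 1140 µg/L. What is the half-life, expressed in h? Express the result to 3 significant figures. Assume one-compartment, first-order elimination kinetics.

8.59 h

k = ln(C₁/C₂) / (t₂ − t₁) = ln(2920/1140) / (17.5 − 5.85)
  = 0.9406 / 11.65 = 0.08074 h⁻¹
t½ = ln2 / k = 0.693147 / 0.08074 = 8.585 h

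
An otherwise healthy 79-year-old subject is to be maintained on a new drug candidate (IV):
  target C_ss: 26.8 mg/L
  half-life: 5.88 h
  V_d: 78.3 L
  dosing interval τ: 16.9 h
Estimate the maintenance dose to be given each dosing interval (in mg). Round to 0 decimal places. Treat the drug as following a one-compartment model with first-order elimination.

k = ln2 / t½ = 0.693147 / 5.88 = 0.1179 h⁻¹
CL = k × Vd = 0.1179 × 78.3 = 9.232 L/h
At steady state, Dose/τ = Css × CL.
Dose = Css × CL × τ = 26.8 × 9.232 × 16.9 = 4181 mg

4181 mg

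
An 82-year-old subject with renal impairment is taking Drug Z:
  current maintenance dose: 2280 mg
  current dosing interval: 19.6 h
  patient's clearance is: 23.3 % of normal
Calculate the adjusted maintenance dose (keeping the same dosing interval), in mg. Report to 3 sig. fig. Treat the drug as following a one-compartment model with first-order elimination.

531 mg

To keep the same average steady-state level, dosing rate must scale with clearance.
CL ratio = 23.3 / 100 = 0.2330
New dose (same interval) = 2280 × 0.2330 = 531.2 mg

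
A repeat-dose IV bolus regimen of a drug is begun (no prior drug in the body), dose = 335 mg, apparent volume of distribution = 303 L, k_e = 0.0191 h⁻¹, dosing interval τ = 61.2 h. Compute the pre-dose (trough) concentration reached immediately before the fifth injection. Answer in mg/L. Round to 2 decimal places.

C₀ per dose = Dose / Vd = 335 / 303 = 1.106 mg/L
Fraction remaining after one interval: r = e^(−kτ) = e^(−0.01910 × 61.2) = 0.3107
Before dose 5, 4 doses have been given (aged 1τ, 2τ, 3τ, 4τ).
C_trough = C₀ × (r + r² + … + r^4) = C₀ × r(1−r^4)/(1−r)
        = 1.106 × 0.3107 × (1 − 0.009319) / (1 − 0.3107) = 0.4939 mg/L

0.49 mg/L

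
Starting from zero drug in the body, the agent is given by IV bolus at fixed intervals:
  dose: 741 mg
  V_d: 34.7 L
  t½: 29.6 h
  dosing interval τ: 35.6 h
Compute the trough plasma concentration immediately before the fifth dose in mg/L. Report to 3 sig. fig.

C₀ per dose = Dose / Vd = 741 / 34.7 = 21.35 mg/L
k = ln2 / t½ = 0.693147 / 29.6 = 0.02342 h⁻¹
Fraction remaining after one interval: r = e^(−kτ) = e^(−0.02342 × 35.6) = 0.4344
Before dose 5, 4 doses have been given (aged 1τ, 2τ, 3τ, 4τ).
C_trough = C₀ × (r + r² + … + r^4) = C₀ × r(1−r^4)/(1−r)
        = 21.35 × 0.4344 × (1 − 0.03561) / (1 − 0.4344) = 15.81 mg/L

15.8 mg/L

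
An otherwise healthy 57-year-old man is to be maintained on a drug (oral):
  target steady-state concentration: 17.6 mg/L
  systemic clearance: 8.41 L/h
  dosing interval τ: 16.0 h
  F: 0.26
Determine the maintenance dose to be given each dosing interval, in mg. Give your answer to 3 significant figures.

At steady state, F × (Dose/τ) = Css × CL.
Dose = Css × CL × τ / F = 17.6 × 8.410 × 16.0 / 0.26 = 9109 mg

9110 mg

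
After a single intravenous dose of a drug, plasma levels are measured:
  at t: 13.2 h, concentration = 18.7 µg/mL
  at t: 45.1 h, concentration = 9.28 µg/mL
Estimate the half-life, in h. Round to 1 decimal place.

31.6 h

k = ln(C₁/C₂) / (t₂ − t₁) = ln(18.7/9.28) / (45.1 − 13.2)
  = 0.7007 / 31.90 = 0.02197 h⁻¹
t½ = ln2 / k = 0.693147 / 0.02197 = 31.55 h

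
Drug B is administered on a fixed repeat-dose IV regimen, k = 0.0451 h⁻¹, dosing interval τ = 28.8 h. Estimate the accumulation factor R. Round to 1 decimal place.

1.4

e^(−kτ) = e^(−0.04510 × 28.8) = 0.2728
Accumulation ratio R = 1 / (1 − e^(−kτ)) = 1 / (1 − 0.2728) = 1.375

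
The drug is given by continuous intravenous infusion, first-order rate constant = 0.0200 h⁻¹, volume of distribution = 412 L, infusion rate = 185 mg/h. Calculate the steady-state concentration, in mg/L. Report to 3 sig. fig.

CL = k × Vd = 0.02000 × 412 = 8.240 L/h
At steady state Css = R₀ / CL = 185 / 8.240 = 22.45 mg/L

22.5 mg/L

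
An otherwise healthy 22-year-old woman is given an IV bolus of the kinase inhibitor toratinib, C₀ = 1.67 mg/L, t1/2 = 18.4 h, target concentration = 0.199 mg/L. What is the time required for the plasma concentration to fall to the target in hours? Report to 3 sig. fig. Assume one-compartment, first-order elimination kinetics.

k = ln2 / t½ = 0.693147 / 18.4 = 0.03767 h⁻¹
t = ln(C₀ / C) / k = ln(1.670 / 0.199) / 0.03767
  = ln(8.392) / 0.03767 = 2.127 / 0.03767 = 56.46 h

56.5 h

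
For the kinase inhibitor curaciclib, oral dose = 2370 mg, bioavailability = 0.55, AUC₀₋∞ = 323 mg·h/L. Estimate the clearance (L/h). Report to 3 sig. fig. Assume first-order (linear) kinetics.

CL = F·Dose / AUC = 0.55 × 2370 / 323 = 4.036 L/h

4.04 L/h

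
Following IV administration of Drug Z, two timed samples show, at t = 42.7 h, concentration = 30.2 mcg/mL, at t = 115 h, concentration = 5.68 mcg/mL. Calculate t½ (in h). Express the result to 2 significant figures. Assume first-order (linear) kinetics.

k = ln(C₁/C₂) / (t₂ − t₁) = ln(30.2/5.68) / (115 − 42.7)
  = 1.671 / 72.30 = 0.02311 h⁻¹
t½ = ln2 / k = 0.693147 / 0.02311 = 29.99 h

30 h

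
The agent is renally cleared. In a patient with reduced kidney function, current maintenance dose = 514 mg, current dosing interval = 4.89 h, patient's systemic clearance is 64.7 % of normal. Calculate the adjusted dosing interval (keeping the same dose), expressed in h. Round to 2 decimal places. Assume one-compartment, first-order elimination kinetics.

7.56 h

To keep the same average steady-state level, dosing rate must scale with clearance.
CL ratio = 64.7 / 100 = 0.6470
New interval (same dose) = 4.89 / 0.6470 = 7.558 h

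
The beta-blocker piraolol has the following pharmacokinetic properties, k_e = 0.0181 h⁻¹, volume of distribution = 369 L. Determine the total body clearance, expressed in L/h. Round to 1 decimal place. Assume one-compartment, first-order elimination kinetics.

CL = k × Vd = 0.0181 × 369 = 6.679 L/h

6.7 L/h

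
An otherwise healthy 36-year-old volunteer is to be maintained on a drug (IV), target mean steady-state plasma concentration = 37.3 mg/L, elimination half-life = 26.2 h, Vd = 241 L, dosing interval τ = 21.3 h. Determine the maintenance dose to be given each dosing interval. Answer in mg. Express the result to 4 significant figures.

5066 mg

k = ln2 / t½ = 0.693147 / 26.2 = 0.02646 h⁻¹
CL = k × Vd = 0.02646 × 241 = 6.377 L/h
At steady state, Dose/τ = Css × CL.
Dose = Css × CL × τ = 37.3 × 6.377 × 21.3 = 5066 mg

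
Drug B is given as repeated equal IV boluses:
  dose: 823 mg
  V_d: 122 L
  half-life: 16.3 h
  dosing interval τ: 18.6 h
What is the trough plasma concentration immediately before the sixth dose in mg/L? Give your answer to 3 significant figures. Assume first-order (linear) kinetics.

C₀ per dose = Dose / Vd = 823 / 122 = 6.746 mg/L
k = ln2 / t½ = 0.693147 / 16.3 = 0.04252 h⁻¹
Fraction remaining after one interval: r = e^(−kτ) = e^(−0.04252 × 18.6) = 0.4534
Before dose 6, 5 doses have been given (aged 1τ, 2τ, 3τ, 4τ, 5τ).
C_trough = C₀ × (r + r² + … + r^5) = C₀ × r(1−r^5)/(1−r)
        = 6.746 × 0.4534 × (1 − 0.01916) / (1 − 0.4534) = 5.489 mg/L

5.49 mg/L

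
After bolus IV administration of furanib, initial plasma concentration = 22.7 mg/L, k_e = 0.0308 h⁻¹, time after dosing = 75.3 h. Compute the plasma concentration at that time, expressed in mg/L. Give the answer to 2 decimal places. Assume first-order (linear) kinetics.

C = C₀ · e^(−k·t) = 22.70 × e^(−0.03080 × 75.3)
  = 22.70 × 0.09835 = 2.233 mg/L

2.23 mg/L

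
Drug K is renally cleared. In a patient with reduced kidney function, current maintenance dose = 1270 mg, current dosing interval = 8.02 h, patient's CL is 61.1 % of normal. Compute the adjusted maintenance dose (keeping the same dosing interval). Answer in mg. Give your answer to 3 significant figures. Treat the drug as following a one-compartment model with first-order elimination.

To keep the same average steady-state level, dosing rate must scale with clearance.
CL ratio = 61.1 / 100 = 0.6110
New dose (same interval) = 1270 × 0.6110 = 776.0 mg

776 mg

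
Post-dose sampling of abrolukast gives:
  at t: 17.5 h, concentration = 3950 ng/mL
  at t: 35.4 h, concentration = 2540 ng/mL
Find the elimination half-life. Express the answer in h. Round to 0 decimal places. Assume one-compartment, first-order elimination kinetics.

k = ln(C₁/C₂) / (t₂ − t₁) = ln(3950/2540) / (35.4 − 17.5)
  = 0.4416 / 17.90 = 0.02467 h⁻¹
t½ = ln2 / k = 0.693147 / 0.02467 = 28.10 h

28 h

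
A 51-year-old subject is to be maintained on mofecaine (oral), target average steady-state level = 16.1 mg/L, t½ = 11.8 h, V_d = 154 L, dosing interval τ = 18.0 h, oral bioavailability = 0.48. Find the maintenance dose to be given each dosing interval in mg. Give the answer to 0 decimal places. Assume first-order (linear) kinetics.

5462 mg

k = ln2 / t½ = 0.693147 / 11.8 = 0.05874 h⁻¹
CL = k × Vd = 0.05874 × 154 = 9.046 L/h
At steady state, F × (Dose/τ) = Css × CL.
Dose = Css × CL × τ / F = 16.1 × 9.046 × 18.0 / 0.48 = 5462 mg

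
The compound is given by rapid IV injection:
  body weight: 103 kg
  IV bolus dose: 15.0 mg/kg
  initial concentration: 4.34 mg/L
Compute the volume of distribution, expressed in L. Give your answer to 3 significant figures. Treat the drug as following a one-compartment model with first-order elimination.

356 L

Dose = 15.0 × 103 = 1545 mg
Vd = Dose / C₀ = 1545 / 4.34 = 356.0 L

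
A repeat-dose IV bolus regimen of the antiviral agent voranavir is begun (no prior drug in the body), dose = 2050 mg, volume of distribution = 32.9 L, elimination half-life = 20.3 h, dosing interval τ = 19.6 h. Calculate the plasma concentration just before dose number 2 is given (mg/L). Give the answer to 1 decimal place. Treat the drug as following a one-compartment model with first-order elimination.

31.9 mg/L

C₀ per dose = Dose / Vd = 2050 / 32.9 = 62.31 mg/L
k = ln2 / t½ = 0.693147 / 20.3 = 0.03415 h⁻¹
Fraction remaining after one interval: r = e^(−kτ) = e^(−0.03415 × 19.6) = 0.5120
Before dose 2, 1 dose has been given (aged 1τ).
C_trough = C₀ × r = 62.31 × 0.5120 = 31.90 mg/L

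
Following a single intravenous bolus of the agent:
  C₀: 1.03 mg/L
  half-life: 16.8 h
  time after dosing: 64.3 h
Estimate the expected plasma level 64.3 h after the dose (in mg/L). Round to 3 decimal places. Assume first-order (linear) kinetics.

k = ln2 / t½ = 0.693147 / 16.8 = 0.04126 h⁻¹
C = C₀ · e^(−k·t) = 1.030 × e^(−0.04126 × 64.3)
  = 1.030 × 0.07044 = 0.07255 mg/L

0.073 mg/L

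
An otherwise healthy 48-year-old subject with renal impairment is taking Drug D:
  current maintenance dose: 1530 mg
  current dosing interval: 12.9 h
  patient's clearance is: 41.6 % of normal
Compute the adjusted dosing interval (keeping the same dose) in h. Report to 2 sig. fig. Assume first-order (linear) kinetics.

To keep the same average steady-state level, dosing rate must scale with clearance.
CL ratio = 41.6 / 100 = 0.4160
New interval (same dose) = 12.9 / 0.4160 = 31.01 h

31 h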